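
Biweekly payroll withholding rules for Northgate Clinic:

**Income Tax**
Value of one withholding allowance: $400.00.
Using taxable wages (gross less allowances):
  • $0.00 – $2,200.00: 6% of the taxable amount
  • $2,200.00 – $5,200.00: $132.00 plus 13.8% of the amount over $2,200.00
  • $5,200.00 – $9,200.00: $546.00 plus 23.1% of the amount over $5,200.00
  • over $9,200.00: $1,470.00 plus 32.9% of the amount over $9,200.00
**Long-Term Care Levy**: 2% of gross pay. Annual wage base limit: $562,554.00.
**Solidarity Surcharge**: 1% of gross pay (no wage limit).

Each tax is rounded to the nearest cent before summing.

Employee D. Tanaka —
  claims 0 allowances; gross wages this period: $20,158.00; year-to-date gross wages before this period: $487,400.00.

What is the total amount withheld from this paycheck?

$5,679.92

Income Tax: taxable = $20,158.00
  $1,470.00 + 32.9% × ($20,158.00 − $9,200.00) = $1,470.00 + 32.9% × $10,958.00 = $5,075.18
Long-Term Care Levy: 2% × $20,158.00 = $403.16
Solidarity Surcharge: 1% × $20,158.00 = $201.58
Total: $5,075.18 + $403.16 + $201.58 = $5,679.92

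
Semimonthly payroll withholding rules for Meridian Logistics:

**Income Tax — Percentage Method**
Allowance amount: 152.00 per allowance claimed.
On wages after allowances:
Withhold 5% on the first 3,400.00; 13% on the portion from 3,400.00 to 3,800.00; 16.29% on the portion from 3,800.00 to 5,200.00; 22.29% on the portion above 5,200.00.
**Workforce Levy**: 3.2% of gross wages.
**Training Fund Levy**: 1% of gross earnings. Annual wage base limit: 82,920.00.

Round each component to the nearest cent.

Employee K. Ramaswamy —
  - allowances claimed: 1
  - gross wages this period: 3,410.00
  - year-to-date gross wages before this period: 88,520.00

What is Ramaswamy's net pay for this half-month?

3,137.98

Income Tax: taxable = 3,410.00 − 1×152.00 = 3,258.00
  5% × 3,258.00 = 162.90
Workforce Levy: 3.2% × 3,410.00 = 109.12
Training Fund Levy: YTD 88,520.00 ≥ cap 82,920.00 → 0.00
Total withheld: 162.90 + 109.12 + 0.00 = 272.02
Net pay: 3,410.00 − 272.02 = 3,137.98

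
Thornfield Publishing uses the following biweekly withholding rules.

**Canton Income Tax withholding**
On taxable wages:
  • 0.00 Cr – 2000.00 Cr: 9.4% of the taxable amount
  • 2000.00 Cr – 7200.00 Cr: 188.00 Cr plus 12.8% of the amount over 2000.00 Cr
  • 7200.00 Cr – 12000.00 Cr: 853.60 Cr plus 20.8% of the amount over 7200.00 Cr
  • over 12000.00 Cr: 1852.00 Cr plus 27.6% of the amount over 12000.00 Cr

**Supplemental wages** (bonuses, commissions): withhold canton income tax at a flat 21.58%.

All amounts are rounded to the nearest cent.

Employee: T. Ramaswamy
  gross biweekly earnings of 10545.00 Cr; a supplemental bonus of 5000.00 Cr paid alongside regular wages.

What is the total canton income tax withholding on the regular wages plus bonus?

2628.36 Cr

Canton Income Tax: taxable = 10545.00 Cr
  853.60 Cr + 20.8% × (10545.00 Cr − 7200.00 Cr) = 853.60 Cr + 20.8% × 3345.00 Cr = 1549.36 Cr
Supplemental (21.58% flat on bonus): 21.58% × 5000.00 Cr = 1079.00 Cr
Total canton income tax: 1549.36 Cr + 1079.00 Cr = 2628.36 Cr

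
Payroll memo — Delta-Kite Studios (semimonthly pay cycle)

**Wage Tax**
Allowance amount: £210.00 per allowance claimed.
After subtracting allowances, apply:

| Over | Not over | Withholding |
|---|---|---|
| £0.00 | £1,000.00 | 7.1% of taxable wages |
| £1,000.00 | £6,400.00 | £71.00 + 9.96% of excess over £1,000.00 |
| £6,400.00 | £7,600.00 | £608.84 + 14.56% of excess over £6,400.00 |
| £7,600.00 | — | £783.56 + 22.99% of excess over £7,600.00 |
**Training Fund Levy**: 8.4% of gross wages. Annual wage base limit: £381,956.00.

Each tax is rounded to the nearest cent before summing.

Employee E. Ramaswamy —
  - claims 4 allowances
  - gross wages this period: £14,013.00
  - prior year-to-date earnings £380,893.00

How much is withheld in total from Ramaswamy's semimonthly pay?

Wage Tax: taxable = £14,013.00 − 4×£210.00 = £13,173.00
  £783.56 + 22.99% × (£13,173.00 − £7,600.00) = £783.56 + 22.99% × £5,573.00 = £2,064.79
Training Fund Levy: cap £381,956.00 − YTD £380,893.00 = £1,063.00 subject; 8.4% × £1,063.00 = £89.29
Total: £2,064.79 + £89.29 = £2,154.08

£2,154.08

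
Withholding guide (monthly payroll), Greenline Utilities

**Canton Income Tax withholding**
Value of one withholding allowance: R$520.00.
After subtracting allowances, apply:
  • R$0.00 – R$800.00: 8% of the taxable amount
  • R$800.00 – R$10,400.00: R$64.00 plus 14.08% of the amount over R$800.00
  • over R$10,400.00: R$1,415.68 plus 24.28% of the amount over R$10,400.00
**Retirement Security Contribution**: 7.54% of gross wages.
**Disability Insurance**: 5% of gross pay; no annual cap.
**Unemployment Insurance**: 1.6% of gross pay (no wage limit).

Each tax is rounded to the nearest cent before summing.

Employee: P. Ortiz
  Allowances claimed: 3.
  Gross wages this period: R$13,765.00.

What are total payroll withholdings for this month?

R$3,800.30

Canton Income Tax: taxable = R$13,765.00 − 3×R$520.00 = R$12,205.00
  R$1,415.68 + 24.28% × (R$12,205.00 − R$10,400.00) = R$1,415.68 + 24.28% × R$1,805.00 = R$1,853.93
Retirement Security Contribution: 7.54% × R$13,765.00 = R$1,037.88
Disability Insurance: 5% × R$13,765.00 = R$688.25
Unemployment Insurance: 1.6% × R$13,765.00 = R$220.24
Total: R$1,853.93 + R$1,037.88 + R$688.25 + R$220.24 = R$3,800.30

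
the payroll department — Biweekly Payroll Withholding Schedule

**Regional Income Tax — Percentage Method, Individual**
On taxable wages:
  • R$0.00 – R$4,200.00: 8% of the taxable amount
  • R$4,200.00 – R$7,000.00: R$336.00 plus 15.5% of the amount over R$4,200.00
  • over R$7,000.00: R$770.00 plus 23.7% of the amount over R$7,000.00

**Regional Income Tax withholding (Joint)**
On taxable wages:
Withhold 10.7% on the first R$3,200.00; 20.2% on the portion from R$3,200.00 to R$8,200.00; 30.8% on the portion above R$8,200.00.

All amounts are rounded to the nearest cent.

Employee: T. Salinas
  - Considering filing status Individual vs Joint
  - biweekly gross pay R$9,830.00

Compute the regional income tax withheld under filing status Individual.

Regional Income Tax (Individual): taxable = R$9,830.00
  R$770.00 + 23.7% × (R$9,830.00 − R$7,000.00) = R$770.00 + 23.7% × R$2,830.00 = R$1,440.71

R$1,440.71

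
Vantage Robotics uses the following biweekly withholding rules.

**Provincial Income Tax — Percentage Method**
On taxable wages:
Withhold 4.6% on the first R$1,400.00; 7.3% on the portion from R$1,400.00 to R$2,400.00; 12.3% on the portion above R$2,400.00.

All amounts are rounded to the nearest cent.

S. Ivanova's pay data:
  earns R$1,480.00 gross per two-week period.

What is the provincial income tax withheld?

Provincial Income Tax: taxable = R$1,480.00
  R$64.40 + 7.3% × (R$1,480.00 − R$1,400.00) = R$64.40 + 7.3% × R$80.00 = R$70.24

R$70.24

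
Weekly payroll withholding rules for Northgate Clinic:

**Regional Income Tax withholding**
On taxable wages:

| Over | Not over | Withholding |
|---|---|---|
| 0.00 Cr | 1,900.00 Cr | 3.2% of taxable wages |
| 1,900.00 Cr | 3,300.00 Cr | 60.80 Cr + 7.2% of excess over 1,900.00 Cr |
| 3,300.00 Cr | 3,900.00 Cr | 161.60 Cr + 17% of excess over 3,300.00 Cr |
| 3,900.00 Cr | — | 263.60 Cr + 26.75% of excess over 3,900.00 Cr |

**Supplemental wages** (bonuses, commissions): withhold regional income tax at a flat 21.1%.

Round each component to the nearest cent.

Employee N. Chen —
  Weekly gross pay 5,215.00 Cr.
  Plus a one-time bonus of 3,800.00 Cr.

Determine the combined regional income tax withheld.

Regional Income Tax: taxable = 5,215.00 Cr
  263.60 Cr + 26.75% × (5,215.00 Cr − 3,900.00 Cr) = 263.60 Cr + 26.75% × 1,315.00 Cr = 615.36 Cr
Supplemental (21.1% flat on bonus): 21.1% × 3,800.00 Cr = 801.80 Cr
Total regional income tax: 615.36 Cr + 801.80 Cr = 1,417.16 Cr

1,417.16 Cr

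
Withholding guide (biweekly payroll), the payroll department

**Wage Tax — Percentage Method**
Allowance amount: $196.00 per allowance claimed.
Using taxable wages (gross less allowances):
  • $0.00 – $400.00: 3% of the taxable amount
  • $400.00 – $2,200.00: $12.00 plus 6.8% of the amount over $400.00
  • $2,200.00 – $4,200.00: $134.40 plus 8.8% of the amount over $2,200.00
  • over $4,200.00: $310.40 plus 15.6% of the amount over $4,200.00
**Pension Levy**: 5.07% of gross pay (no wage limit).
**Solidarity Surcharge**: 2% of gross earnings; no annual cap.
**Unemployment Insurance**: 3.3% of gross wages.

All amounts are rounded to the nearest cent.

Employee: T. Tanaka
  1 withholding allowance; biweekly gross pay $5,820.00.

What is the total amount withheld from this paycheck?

$1,136.07

Wage Tax: taxable = $5,820.00 − 1×$196.00 = $5,624.00
  $310.40 + 15.6% × ($5,624.00 − $4,200.00) = $310.40 + 15.6% × $1,424.00 = $532.54
Pension Levy: 5.07% × $5,820.00 = $295.07
Solidarity Surcharge: 2% × $5,820.00 = $116.40
Unemployment Insurance: 3.3% × $5,820.00 = $192.06
Total: $532.54 + $295.07 + $116.40 + $192.06 = $1,136.07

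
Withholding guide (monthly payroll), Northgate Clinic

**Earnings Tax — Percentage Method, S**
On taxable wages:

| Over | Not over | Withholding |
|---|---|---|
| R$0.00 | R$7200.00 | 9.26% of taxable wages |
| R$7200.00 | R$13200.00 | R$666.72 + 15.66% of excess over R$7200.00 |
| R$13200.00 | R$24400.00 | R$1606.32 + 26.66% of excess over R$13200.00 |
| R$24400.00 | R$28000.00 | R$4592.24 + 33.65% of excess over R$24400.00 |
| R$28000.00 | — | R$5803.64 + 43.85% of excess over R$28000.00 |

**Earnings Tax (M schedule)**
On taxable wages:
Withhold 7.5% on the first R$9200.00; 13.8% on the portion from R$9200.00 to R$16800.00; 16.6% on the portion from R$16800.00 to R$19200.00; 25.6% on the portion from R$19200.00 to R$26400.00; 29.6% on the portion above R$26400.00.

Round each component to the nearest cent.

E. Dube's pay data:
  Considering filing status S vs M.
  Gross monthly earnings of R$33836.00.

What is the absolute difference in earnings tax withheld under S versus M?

R$2181.27

Earnings Tax (S): taxable = R$33836.00
  R$5803.64 + 43.85% × (R$33836.00 − R$28000.00) = R$5803.64 + 43.85% × R$5836.00 = R$8362.73
Earnings Tax (M): taxable = R$33836.00
  R$3980.40 + 29.6% × (R$33836.00 − R$26400.00) = R$3980.40 + 29.6% × R$7436.00 = R$6181.46
Difference: |R$8362.73 − R$6181.46| = R$2181.27 (higher under S)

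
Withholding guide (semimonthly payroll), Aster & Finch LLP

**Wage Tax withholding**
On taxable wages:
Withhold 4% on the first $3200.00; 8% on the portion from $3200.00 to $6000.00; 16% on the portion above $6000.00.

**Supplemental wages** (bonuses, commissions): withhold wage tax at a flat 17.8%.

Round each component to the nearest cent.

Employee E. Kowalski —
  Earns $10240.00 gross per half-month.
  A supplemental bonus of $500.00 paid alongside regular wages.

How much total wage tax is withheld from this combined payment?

$1119.40

Wage Tax: taxable = $10240.00
  $352.00 + 16% × ($10240.00 − $6000.00) = $352.00 + 16% × $4240.00 = $1030.40
Supplemental (17.8% flat on bonus): 17.8% × $500.00 = $89.00
Total wage tax: $1030.40 + $89.00 = $1119.40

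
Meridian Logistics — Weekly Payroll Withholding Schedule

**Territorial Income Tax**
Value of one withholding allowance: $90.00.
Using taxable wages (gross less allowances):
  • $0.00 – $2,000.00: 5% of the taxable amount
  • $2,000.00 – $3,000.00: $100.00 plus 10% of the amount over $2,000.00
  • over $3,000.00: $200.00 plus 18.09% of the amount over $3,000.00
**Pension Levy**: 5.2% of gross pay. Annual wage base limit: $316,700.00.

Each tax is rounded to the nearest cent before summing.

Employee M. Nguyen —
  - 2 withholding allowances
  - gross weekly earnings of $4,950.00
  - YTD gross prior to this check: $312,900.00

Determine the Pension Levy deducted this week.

$197.60

Pension Levy: cap $316,700.00 − YTD $312,900.00 = $3,800.00 subject; 5.2% × $3,800.00 = $197.60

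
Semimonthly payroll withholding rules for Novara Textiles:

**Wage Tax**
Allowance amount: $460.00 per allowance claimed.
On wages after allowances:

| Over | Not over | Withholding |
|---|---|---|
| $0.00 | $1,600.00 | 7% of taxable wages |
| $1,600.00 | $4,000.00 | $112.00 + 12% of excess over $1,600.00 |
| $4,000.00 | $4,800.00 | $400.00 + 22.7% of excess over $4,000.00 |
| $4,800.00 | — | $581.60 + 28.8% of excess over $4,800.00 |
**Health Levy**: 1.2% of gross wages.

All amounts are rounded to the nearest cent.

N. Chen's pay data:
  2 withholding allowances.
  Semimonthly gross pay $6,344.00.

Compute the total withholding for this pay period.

$837.44

Wage Tax: taxable = $6,344.00 − 2×$460.00 = $5,424.00
  $581.60 + 28.8% × ($5,424.00 − $4,800.00) = $581.60 + 28.8% × $624.00 = $761.31
Health Levy: 1.2% × $6,344.00 = $76.13
Total: $761.31 + $76.13 = $837.44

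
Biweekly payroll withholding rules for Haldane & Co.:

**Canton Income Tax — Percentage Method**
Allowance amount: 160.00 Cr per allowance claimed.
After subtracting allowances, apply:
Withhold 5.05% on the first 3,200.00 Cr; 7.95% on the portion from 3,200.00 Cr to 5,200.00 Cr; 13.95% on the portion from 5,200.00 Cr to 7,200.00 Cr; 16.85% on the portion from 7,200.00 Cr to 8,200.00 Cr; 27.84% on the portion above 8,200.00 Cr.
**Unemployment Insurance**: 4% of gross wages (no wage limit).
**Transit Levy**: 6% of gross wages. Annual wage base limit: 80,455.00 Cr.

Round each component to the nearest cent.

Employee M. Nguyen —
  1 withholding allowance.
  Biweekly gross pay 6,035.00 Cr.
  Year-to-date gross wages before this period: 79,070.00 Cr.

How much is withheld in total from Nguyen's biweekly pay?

739.26 Cr

Canton Income Tax: taxable = 6,035.00 Cr − 1×160.00 Cr = 5,875.00 Cr
  320.60 Cr + 13.95% × (5,875.00 Cr − 5,200.00 Cr) = 320.60 Cr + 13.95% × 675.00 Cr = 414.76 Cr
Unemployment Insurance: 4% × 6,035.00 Cr = 241.40 Cr
Transit Levy: cap 80,455.00 Cr − YTD 79,070.00 Cr = 1,385.00 Cr subject; 6% × 1,385.00 Cr = 83.10 Cr
Total: 414.76 Cr + 241.40 Cr + 83.10 Cr = 739.26 Cr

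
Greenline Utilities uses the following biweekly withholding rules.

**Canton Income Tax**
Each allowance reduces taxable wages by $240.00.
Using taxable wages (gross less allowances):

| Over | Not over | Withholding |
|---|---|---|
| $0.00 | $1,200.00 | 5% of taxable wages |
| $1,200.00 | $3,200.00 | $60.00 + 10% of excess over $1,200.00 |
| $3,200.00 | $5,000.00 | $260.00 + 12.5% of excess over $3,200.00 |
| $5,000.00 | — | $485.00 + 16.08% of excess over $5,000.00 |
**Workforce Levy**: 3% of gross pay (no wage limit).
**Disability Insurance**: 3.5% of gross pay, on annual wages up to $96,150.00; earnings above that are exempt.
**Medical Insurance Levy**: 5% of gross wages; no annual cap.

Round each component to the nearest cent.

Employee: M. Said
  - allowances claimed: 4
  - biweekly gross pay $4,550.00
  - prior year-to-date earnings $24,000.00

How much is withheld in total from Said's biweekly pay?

$832.00

Canton Income Tax: taxable = $4,550.00 − 4×$240.00 = $3,590.00
  $260.00 + 12.5% × ($3,590.00 − $3,200.00) = $260.00 + 12.5% × $390.00 = $308.75
Workforce Levy: 3% × $4,550.00 = $136.50
Disability Insurance: 3.5% × $4,550.00 = $159.25
Medical Insurance Levy: 5% × $4,550.00 = $227.50
Total: $308.75 + $136.50 + $159.25 + $227.50 = $832.00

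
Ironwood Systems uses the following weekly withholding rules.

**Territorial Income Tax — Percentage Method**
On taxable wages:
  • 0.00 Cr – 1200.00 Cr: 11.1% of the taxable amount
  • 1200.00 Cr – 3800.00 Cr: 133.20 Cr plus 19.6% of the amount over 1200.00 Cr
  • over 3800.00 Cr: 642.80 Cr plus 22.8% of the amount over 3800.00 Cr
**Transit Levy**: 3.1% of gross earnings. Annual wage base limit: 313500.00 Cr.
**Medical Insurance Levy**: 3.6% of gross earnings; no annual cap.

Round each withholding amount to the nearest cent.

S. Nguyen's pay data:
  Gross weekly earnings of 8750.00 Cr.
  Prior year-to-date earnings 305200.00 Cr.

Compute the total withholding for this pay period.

Territorial Income Tax: taxable = 8750.00 Cr
  642.80 Cr + 22.8% × (8750.00 Cr − 3800.00 Cr) = 642.80 Cr + 22.8% × 4950.00 Cr = 1771.40 Cr
Transit Levy: cap 313500.00 Cr − YTD 305200.00 Cr = 8300.00 Cr subject; 3.1% × 8300.00 Cr = 257.30 Cr
Medical Insurance Levy: 3.6% × 8750.00 Cr = 315.00 Cr
Total: 1771.40 Cr + 257.30 Cr + 315.00 Cr = 2343.70 Cr

2343.70 Cr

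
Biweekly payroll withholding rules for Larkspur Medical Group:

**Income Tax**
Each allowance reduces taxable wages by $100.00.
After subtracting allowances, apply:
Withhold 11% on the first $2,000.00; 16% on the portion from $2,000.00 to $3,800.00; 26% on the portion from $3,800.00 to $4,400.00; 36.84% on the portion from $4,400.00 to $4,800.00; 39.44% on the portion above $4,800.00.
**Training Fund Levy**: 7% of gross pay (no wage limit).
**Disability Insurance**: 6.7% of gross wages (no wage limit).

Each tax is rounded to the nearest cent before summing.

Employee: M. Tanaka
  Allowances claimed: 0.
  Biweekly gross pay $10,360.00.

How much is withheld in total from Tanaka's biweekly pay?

$4,423.54

Income Tax: taxable = $10,360.00
  $811.36 + 39.44% × ($10,360.00 − $4,800.00) = $811.36 + 39.44% × $5,560.00 = $3,004.22
Training Fund Levy: 7% × $10,360.00 = $725.20
Disability Insurance: 6.7% × $10,360.00 = $694.12
Total: $3,004.22 + $725.20 + $694.12 = $4,423.54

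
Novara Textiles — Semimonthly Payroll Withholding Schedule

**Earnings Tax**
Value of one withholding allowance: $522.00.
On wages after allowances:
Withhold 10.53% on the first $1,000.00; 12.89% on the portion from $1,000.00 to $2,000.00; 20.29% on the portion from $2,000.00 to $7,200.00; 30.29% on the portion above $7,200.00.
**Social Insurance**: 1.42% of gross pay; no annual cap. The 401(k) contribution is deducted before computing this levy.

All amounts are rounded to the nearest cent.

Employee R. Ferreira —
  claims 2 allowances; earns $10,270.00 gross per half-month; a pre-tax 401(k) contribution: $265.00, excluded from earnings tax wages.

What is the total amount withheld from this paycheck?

Earnings Tax: taxable = $10,270.00 − $265.00 − 2×$522.00 = $8,961.00
  $1,289.28 + 30.29% × ($8,961.00 − $7,200.00) = $1,289.28 + 30.29% × $1,761.00 = $1,822.69
Social Insurance: 1.42% × $10,005.00 = $142.07
Total: $1,822.69 + $142.07 = $1,964.76

$1,964.76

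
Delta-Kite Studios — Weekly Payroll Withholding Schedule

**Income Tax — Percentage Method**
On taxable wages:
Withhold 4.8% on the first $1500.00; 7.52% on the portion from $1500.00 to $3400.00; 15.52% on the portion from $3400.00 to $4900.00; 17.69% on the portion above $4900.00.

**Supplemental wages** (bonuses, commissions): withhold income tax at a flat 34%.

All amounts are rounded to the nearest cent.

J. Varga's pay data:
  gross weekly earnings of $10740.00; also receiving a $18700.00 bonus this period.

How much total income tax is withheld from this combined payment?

$7838.78

Income Tax: taxable = $10740.00
  $447.68 + 17.69% × ($10740.00 − $4900.00) = $447.68 + 17.69% × $5840.00 = $1480.78
Supplemental (34% flat on bonus): 34% × $18700.00 = $6358.00
Total income tax: $1480.78 + $6358.00 = $7838.78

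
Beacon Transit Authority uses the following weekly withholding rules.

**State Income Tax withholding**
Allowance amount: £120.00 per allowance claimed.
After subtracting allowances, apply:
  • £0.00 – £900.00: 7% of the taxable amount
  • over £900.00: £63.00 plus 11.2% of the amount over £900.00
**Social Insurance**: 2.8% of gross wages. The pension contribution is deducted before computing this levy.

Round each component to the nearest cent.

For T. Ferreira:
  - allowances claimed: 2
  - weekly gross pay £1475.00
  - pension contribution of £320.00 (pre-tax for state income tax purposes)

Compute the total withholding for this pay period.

£97.02

State Income Tax: taxable = £1475.00 − £320.00 − 2×£120.00 = £915.00
  £63.00 + 11.2% × (£915.00 − £900.00) = £63.00 + 11.2% × £15.00 = £64.68
Social Insurance: 2.8% × £1155.00 = £32.34
Total: £64.68 + £32.34 = £97.02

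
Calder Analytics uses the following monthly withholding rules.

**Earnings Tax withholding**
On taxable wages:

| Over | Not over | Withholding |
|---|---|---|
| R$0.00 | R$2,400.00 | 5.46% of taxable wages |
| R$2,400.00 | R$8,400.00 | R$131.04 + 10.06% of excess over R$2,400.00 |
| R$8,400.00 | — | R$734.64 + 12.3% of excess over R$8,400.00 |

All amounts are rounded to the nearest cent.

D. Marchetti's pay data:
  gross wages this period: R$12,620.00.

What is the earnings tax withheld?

Earnings Tax: taxable = R$12,620.00
  R$734.64 + 12.3% × (R$12,620.00 − R$8,400.00) = R$734.64 + 12.3% × R$4,220.00 = R$1,253.70

R$1,253.70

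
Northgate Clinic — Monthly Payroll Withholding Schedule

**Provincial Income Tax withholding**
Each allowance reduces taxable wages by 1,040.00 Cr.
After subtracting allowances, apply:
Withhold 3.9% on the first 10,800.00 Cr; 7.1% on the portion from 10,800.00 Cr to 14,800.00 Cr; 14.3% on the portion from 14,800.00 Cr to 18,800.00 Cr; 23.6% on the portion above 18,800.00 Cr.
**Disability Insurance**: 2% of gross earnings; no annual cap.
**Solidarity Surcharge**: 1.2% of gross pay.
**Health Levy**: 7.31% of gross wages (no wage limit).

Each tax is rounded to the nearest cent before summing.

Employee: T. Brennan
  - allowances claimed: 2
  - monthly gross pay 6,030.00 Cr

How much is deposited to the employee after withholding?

5,242.20 Cr

Provincial Income Tax: taxable = 6,030.00 Cr − 2×1,040.00 Cr = 3,950.00 Cr
  3.9% × 3,950.00 Cr = 154.05 Cr
Disability Insurance: 2% × 6,030.00 Cr = 120.60 Cr
Solidarity Surcharge: 1.2% × 6,030.00 Cr = 72.36 Cr
Health Levy: 7.31% × 6,030.00 Cr = 440.79 Cr
Total withheld: 154.05 Cr + 120.60 Cr + 72.36 Cr + 440.79 Cr = 787.80 Cr
Net pay: 6,030.00 Cr − 787.80 Cr = 5,242.20 Cr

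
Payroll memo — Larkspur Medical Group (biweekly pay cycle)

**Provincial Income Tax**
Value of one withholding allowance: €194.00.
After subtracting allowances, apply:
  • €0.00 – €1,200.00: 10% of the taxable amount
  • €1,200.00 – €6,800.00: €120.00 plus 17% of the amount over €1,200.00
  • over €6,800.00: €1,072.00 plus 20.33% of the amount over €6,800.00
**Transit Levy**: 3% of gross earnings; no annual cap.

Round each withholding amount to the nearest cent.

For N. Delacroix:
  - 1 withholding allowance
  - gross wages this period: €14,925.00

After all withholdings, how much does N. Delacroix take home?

€11,792.88

Provincial Income Tax: taxable = €14,925.00 − 1×€194.00 = €14,731.00
  €1,072.00 + 20.33% × (€14,731.00 − €6,800.00) = €1,072.00 + 20.33% × €7,931.00 = €2,684.37
Transit Levy: 3% × €14,925.00 = €447.75
Total withheld: €2,684.37 + €447.75 = €3,132.12
Net pay: €14,925.00 − €3,132.12 = €11,792.88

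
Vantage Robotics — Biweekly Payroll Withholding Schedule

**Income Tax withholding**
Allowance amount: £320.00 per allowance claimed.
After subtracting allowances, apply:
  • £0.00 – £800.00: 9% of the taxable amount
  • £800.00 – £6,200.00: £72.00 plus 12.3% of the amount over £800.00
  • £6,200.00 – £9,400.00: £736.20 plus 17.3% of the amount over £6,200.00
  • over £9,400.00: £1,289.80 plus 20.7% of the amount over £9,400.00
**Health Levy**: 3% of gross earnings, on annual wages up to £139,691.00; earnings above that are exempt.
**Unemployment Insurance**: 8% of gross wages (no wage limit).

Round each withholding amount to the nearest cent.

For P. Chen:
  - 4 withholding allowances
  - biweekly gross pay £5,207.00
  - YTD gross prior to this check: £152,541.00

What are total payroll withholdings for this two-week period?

Income Tax: taxable = £5,207.00 − 4×£320.00 = £3,927.00
  £72.00 + 12.3% × (£3,927.00 − £800.00) = £72.00 + 12.3% × £3,127.00 = £456.62
Health Levy: YTD £152,541.00 ≥ cap £139,691.00 → £0.00
Unemployment Insurance: 8% × £5,207.00 = £416.56
Total: £456.62 + £0.00 + £416.56 = £873.18

£873.18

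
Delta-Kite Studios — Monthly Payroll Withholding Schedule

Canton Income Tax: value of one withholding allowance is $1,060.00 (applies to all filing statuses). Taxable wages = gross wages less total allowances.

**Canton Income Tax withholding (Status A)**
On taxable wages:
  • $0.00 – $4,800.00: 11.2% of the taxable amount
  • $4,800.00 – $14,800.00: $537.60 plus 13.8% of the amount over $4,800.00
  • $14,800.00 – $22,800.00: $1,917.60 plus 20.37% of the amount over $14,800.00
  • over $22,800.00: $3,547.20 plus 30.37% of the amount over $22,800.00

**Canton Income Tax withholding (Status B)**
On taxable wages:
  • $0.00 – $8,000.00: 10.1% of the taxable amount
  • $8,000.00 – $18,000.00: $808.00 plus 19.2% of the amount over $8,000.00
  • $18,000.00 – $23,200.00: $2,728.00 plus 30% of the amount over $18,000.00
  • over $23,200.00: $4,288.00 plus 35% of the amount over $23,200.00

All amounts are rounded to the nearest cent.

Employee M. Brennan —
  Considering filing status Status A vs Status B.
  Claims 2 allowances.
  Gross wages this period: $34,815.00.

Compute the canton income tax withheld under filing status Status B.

Canton Income Tax (Status B): taxable = $34,815.00 − 2×$1,060.00 = $32,695.00
  $4,288.00 + 35% × ($32,695.00 − $23,200.00) = $4,288.00 + 35% × $9,495.00 = $7,611.25

$7,611.25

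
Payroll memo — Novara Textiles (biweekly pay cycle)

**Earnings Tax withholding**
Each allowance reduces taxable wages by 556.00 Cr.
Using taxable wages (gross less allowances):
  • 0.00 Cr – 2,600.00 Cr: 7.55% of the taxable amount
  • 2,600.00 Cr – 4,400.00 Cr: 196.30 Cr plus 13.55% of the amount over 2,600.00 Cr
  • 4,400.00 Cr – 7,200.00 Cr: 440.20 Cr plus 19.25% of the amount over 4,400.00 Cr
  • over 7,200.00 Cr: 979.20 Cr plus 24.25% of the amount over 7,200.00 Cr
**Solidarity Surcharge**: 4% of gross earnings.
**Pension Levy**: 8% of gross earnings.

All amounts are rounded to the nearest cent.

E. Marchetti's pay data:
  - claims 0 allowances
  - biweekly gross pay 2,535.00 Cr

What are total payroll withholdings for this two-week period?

Earnings Tax: taxable = 2,535.00 Cr
  7.55% × 2,535.00 Cr = 191.39 Cr
Solidarity Surcharge: 4% × 2,535.00 Cr = 101.40 Cr
Pension Levy: 8% × 2,535.00 Cr = 202.80 Cr
Total: 191.39 Cr + 101.40 Cr + 202.80 Cr = 495.59 Cr

495.59 Cr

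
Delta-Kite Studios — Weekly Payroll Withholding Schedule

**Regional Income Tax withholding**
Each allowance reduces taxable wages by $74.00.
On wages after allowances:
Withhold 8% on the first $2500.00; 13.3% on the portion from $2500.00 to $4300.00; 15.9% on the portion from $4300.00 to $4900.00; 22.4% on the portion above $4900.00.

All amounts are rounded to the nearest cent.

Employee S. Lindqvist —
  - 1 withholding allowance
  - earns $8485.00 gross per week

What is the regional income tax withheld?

$1321.26

Regional Income Tax: taxable = $8485.00 − 1×$74.00 = $8411.00
  $534.80 + 22.4% × ($8411.00 − $4900.00) = $534.80 + 22.4% × $3511.00 = $1321.26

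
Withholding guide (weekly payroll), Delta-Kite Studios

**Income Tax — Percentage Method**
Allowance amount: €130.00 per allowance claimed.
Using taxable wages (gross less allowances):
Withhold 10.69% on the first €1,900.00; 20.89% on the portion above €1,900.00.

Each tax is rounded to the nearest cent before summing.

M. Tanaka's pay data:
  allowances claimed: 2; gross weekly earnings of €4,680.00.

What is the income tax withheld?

€729.54

Income Tax: taxable = €4,680.00 − 2×€130.00 = €4,420.00
  €203.11 + 20.89% × (€4,420.00 − €1,900.00) = €203.11 + 20.89% × €2,520.00 = €729.54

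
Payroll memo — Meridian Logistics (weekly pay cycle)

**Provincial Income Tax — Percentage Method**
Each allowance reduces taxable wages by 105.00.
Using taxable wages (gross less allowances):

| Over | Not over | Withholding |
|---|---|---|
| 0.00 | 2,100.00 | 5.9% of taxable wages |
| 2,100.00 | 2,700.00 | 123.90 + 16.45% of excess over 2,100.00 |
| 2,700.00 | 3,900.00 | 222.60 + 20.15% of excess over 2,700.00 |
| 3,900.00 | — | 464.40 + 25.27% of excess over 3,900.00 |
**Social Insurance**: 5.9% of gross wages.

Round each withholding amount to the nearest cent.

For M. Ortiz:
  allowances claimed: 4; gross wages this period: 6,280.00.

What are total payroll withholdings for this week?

Provincial Income Tax: taxable = 6,280.00 − 4×105.00 = 5,860.00
  464.40 + 25.27% × (5,860.00 − 3,900.00) = 464.40 + 25.27% × 1,960.00 = 959.69
Social Insurance: 5.9% × 6,280.00 = 370.52
Total: 959.69 + 370.52 = 1,330.21

1,330.21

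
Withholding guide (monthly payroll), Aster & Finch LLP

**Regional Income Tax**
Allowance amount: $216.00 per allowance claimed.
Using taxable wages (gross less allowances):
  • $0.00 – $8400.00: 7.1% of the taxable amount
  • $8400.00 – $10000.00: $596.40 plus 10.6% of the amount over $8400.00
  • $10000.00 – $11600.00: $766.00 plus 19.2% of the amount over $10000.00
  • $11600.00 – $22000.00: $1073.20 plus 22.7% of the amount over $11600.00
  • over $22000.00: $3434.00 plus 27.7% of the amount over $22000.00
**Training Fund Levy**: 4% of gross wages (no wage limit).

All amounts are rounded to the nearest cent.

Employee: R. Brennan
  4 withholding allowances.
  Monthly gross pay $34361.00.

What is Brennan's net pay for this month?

Regional Income Tax: taxable = $34361.00 − 4×$216.00 = $33497.00
  $3434.00 + 27.7% × ($33497.00 − $22000.00) = $3434.00 + 27.7% × $11497.00 = $6618.67
Training Fund Levy: 4% × $34361.00 = $1374.44
Total withheld: $6618.67 + $1374.44 = $7993.11
Net pay: $34361.00 − $7993.11 = $26367.89

$26367.89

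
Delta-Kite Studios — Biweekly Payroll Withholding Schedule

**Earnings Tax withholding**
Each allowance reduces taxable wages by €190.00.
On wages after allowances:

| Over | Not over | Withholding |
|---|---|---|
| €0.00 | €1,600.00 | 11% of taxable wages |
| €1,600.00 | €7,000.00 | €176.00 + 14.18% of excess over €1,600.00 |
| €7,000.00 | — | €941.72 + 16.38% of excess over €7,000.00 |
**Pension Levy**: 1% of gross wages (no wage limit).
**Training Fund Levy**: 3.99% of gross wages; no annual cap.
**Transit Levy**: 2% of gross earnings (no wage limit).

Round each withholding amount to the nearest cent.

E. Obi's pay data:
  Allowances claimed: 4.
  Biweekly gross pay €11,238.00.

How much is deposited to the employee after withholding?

Earnings Tax: taxable = €11,238.00 − 4×€190.00 = €10,478.00
  €941.72 + 16.38% × (€10,478.00 − €7,000.00) = €941.72 + 16.38% × €3,478.00 = €1,511.42
Pension Levy: 1% × €11,238.00 = €112.38
Training Fund Levy: 3.99% × €11,238.00 = €448.40
Transit Levy: 2% × €11,238.00 = €224.76
Total withheld: €1,511.42 + €112.38 + €448.40 + €224.76 = €2,296.96
Net pay: €11,238.00 − €2,296.96 = €8,941.04

€8,941.04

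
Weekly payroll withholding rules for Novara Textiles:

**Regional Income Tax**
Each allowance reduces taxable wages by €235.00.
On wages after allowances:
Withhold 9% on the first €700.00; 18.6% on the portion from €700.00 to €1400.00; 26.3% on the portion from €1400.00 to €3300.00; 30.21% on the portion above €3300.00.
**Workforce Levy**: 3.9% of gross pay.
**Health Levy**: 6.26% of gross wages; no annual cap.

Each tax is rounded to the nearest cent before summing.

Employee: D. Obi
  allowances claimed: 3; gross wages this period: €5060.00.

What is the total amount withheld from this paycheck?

Regional Income Tax: taxable = €5060.00 − 3×€235.00 = €4355.00
  €692.90 + 30.21% × (€4355.00 − €3300.00) = €692.90 + 30.21% × €1055.00 = €1011.62
Workforce Levy: 3.9% × €5060.00 = €197.34
Health Levy: 6.26% × €5060.00 = €316.76
Total: €1011.62 + €197.34 + €316.76 = €1525.72

€1525.72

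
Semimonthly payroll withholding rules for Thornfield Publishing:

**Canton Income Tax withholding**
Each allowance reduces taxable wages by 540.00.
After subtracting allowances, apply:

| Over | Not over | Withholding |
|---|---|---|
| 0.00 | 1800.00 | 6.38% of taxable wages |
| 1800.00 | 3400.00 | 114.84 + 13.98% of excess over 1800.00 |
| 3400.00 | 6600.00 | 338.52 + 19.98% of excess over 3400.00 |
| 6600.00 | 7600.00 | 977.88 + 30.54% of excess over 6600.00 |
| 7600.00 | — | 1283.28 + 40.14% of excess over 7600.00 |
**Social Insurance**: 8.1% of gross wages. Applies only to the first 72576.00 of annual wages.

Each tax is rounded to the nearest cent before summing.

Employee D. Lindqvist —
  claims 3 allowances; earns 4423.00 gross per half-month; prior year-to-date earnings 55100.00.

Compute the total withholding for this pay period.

Canton Income Tax: taxable = 4423.00 − 3×540.00 = 2803.00
  114.84 + 13.98% × (2803.00 − 1800.00) = 114.84 + 13.98% × 1003.00 = 255.06
Social Insurance: 8.1% × 4423.00 = 358.26
Total: 255.06 + 358.26 = 613.32

613.32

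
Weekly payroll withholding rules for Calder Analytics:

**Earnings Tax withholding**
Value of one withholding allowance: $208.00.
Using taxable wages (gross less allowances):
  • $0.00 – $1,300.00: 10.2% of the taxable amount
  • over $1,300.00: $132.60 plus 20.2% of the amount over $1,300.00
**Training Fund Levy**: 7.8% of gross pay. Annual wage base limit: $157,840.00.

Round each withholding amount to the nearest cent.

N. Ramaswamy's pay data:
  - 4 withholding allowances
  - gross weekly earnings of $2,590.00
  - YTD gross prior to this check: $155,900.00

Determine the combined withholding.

Earnings Tax: taxable = $2,590.00 − 4×$208.00 = $1,758.00
  $132.60 + 20.2% × ($1,758.00 − $1,300.00) = $132.60 + 20.2% × $458.00 = $225.12
Training Fund Levy: cap $157,840.00 − YTD $155,900.00 = $1,940.00 subject; 7.8% × $1,940.00 = $151.32
Total: $225.12 + $151.32 = $376.44

$376.44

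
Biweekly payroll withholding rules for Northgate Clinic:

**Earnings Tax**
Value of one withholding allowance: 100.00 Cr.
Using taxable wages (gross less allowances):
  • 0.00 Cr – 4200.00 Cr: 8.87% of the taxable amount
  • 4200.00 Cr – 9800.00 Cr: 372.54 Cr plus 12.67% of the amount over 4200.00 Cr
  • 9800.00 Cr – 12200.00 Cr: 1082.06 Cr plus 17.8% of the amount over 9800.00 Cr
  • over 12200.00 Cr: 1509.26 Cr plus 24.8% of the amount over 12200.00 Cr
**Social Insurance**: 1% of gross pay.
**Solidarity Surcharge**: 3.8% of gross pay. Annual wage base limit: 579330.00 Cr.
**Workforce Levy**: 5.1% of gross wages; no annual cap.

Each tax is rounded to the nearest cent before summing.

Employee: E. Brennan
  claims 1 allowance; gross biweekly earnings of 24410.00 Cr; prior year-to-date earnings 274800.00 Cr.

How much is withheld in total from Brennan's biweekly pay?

Earnings Tax: taxable = 24410.00 Cr − 1×100.00 Cr = 24310.00 Cr
  1509.26 Cr + 24.8% × (24310.00 Cr − 12200.00 Cr) = 1509.26 Cr + 24.8% × 12110.00 Cr = 4512.54 Cr
Social Insurance: 1% × 24410.00 Cr = 244.10 Cr
Solidarity Surcharge: 3.8% × 24410.00 Cr = 927.58 Cr
Workforce Levy: 5.1% × 24410.00 Cr = 1244.91 Cr
Total: 4512.54 Cr + 244.10 Cr + 927.58 Cr + 1244.91 Cr = 6929.13 Cr

6929.13 Cr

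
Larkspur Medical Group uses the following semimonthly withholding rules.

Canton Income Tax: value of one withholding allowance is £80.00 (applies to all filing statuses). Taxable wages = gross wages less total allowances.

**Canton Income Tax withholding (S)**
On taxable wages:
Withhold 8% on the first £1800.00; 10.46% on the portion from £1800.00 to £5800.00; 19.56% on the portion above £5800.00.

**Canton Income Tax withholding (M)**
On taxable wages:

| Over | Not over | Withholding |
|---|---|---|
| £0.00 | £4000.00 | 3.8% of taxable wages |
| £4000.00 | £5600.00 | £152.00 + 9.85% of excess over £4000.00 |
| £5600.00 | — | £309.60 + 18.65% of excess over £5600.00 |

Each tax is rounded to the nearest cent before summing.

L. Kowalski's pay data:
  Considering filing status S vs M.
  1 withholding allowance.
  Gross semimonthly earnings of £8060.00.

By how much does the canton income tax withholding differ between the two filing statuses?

Canton Income Tax (S): taxable = £8060.00 − 1×£80.00 = £7980.00
  £562.40 + 19.56% × (£7980.00 − £5800.00) = £562.40 + 19.56% × £2180.00 = £988.81
Canton Income Tax (M): taxable = £8060.00 − 1×£80.00 = £7980.00
  £309.60 + 18.65% × (£7980.00 − £5600.00) = £309.60 + 18.65% × £2380.00 = £753.47
Difference: |£988.81 − £753.47| = £235.34 (higher under S)

£235.34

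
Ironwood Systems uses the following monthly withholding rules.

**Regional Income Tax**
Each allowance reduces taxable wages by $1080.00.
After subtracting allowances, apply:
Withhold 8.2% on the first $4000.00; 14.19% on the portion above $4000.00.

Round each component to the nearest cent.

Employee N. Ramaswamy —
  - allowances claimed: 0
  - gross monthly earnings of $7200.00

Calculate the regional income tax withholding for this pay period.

$782.08

Regional Income Tax: taxable = $7200.00
  $328.00 + 14.19% × ($7200.00 − $4000.00) = $328.00 + 14.19% × $3200.00 = $782.08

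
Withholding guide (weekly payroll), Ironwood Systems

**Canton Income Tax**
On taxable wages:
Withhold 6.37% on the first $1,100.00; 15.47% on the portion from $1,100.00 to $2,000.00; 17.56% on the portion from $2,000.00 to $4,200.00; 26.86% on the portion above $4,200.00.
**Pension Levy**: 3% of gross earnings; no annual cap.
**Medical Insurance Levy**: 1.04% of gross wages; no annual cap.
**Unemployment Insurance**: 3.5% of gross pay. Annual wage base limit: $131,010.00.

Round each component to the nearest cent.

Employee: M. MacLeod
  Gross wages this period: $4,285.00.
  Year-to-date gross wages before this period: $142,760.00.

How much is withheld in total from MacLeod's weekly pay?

Canton Income Tax: taxable = $4,285.00
  $595.62 + 26.86% × ($4,285.00 − $4,200.00) = $595.62 + 26.86% × $85.00 = $618.45
Pension Levy: 3% × $4,285.00 = $128.55
Medical Insurance Levy: 1.04% × $4,285.00 = $44.56
Unemployment Insurance: YTD $142,760.00 ≥ cap $131,010.00 → $0.00
Total: $618.45 + $128.55 + $44.56 + $0.00 = $791.56

$791.56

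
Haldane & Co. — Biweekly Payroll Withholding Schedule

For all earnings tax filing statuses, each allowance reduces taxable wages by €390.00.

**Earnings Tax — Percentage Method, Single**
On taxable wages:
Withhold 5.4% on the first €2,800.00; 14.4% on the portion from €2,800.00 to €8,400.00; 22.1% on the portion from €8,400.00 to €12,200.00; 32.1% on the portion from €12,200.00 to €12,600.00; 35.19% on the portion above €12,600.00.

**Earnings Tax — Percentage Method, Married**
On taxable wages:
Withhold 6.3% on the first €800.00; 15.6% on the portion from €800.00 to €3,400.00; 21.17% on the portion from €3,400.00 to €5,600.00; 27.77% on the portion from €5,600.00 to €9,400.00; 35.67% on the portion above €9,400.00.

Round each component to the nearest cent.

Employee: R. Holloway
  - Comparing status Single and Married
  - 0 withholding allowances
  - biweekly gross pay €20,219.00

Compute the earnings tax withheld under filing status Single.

Earnings Tax (Single): taxable = €20,219.00
  €1,925.80 + 35.19% × (€20,219.00 − €12,600.00) = €1,925.80 + 35.19% × €7,619.00 = €4,606.93

€4,606.93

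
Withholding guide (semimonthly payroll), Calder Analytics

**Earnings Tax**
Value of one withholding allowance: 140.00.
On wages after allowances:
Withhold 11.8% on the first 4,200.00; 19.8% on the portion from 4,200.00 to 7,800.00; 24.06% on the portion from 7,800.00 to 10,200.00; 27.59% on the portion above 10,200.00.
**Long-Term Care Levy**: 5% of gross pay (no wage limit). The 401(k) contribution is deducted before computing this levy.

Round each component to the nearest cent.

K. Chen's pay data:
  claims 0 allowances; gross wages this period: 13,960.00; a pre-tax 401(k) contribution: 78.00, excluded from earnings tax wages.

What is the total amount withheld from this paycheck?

Earnings Tax: taxable = 13,960.00 − 78.00 = 13,882.00
  1,785.84 + 27.59% × (13,882.00 − 10,200.00) = 1,785.84 + 27.59% × 3,682.00 = 2,801.70
Long-Term Care Levy: 5% × 13,882.00 = 694.10
Total: 2,801.70 + 694.10 = 3,495.80

3,495.80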